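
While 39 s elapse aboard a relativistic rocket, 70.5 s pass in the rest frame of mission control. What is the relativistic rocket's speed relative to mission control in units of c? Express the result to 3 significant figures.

γ = Δt/Δτ = 70.5/39 = 1.8077.
β = √(1 − 1/γ²) = √(1 − 0.306018) = √0.693982 = 0.833.

0.833c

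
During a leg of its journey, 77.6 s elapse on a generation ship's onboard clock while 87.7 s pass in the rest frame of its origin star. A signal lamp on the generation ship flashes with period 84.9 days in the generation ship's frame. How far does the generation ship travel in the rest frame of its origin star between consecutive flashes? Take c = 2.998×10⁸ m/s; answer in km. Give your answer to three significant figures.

1.16×10^12 km

From Δt = γΔτ: γ = 87.7/77.6 = 1.13015.
β = √(1 − 1/γ²) = 0.4659. Lab-frame period = γτ = 1.13015×84.9 days = 95.95 days. Distance = βc × γτ = 0.4659 × 2.998×10⁸ m/s × 8290080 s = 1.1579×10^15 m = 1.16×10^12 km.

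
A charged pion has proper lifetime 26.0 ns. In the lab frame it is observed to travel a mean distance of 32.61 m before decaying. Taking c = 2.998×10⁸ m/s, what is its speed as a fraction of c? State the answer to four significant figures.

Lab distance = (lab lifetime)·v = γτ·βc, so βγ = d/(cτ) = 32.61/(2.998×10⁸ × 2.600×10^-8) = 4.1836.
With βγ = 4.1836: γ² = 1 + (βγ)² = 18.5025, and β = (βγ)/γ = 4.1836/4.30145 = 0.9726.

0.9726c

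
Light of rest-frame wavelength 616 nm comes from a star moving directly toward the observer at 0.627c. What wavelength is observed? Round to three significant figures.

295 nm

Relativistic Doppler for wavelength: λ_obs = λ_src · √((1−β)/(1+β)).
With β = 0.627: factor = √(0.373/1.627) = 0.47881.
λ_obs = 616 × 0.47881 = 295 nm.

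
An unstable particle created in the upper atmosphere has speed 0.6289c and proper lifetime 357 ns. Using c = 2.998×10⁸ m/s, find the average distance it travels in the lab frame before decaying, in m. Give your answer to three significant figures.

86.6 m

Lorentz factor: γ = (1 − 0.39551521)^(−1/2) = 1.2862.
Lab-frame lifetime: Δt = γτ = 1.2862 × 357 ns = 459.17 ns.
Distance: d = vΔt = 0.6289 × 2.998×10⁸ m/s × 4.5917×10^-7 s = 86.6 m.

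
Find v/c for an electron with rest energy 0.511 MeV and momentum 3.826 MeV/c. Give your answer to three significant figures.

0.991

pc/(mc²) = 3.826/0.511 = 7.4873 = βγ = β/√(1−β²).
So β² = x²/(1 + x²) with x = 7.4873: x² = 56.0597, β² = 56.0597/57.0597 = 0.982474, β = 0.991.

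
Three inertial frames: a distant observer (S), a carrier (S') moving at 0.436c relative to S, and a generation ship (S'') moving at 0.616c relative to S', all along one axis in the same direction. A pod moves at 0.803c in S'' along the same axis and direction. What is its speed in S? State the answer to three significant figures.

Apply u = (u'+v)/(1+u'v) twice. Pod in the carrier frame: (0.803+0.616)/(1+0.803·0.616) = 1.419/1.494648 = 0.94939c.
That velocity, transformed to the rest frame of a distant observer: (0.94939+0.436)/(1+0.94939·0.436) = 1.38539/1.41393404 = 0.97981c.

0.980c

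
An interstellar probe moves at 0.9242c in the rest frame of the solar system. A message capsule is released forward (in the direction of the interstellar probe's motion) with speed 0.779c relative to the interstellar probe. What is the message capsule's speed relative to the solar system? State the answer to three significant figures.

In units of c, u = (u' + v)/(1 + u'v) with u' = 0.779 and v = 0.9242.
Numerator: 0.779 + 0.9242 = 1.7032. Denominator: 1 + (0.779)(0.9242) = 1.7199518.
u = 1.7032/1.7199518 = 0.99026, so the speed is 0.990c.

0.990c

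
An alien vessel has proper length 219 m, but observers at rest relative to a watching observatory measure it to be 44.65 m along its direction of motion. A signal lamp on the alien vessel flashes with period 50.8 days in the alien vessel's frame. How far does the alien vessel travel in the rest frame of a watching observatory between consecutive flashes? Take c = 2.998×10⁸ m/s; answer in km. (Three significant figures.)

γ = L₀/L = 219/44.65 = 4.90482.
β = √(1 − 1/γ²) = 0.979. Lab-frame period = γτ = 4.90482×50.8 days = 249.16 days. Distance = βc × γτ = 0.979 × 2.998×10⁸ m/s × 21527424 s = 6.3184×10^15 m = 6.32×10^12 km.

6.32×10^12 km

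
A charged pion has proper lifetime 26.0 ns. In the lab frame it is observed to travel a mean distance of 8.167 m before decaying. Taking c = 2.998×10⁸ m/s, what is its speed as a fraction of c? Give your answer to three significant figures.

0.723c

Lab distance = (lab lifetime)·v = γτ·βc, so βγ = d/(cτ) = 8.167/(2.998×10⁸ × 2.600×10^-8) = 1.0477.
With βγ = 1.0477: γ² = 1 + (βγ)² = 2.09768, and β = (βγ)/γ = 1.0477/1.44834 = 0.723.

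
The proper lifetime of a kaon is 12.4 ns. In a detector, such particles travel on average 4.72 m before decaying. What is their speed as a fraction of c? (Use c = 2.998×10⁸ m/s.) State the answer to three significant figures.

0.786c

Let x = d/(cτ) = 4.720 m / (2.998×10⁸ m/s × 1.240×10^-8 s) = 1.2697. Since d = βγcτ, x = βγ = β/√(1−β²).
Solving: β² = x²/(1+x²) = 1.61214/2.61214 = 0.617172, so β = 0.786.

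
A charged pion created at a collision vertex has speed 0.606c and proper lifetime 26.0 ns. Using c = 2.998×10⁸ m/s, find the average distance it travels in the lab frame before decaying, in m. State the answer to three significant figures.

5.94 m

γ = 1/√(1 − β²) = 1/√(1 − 0.367236) = 1/√0.632764 = 1/0.795465 = 1.2571.
Lab-frame lifetime: Δt = γτ = 1.2571 × 26.0 ns = 32.685 ns.
Distance: d = vΔt = 0.606 × 2.998×10⁸ m/s × 3.2685×10^-8 s = 5.94 m.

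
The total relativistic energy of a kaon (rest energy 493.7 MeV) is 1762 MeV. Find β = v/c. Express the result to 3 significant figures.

0.960

γ = E/(mc²) = 1762/493.7 = 3.569.
β = √(1 − 1/γ²) = √(1 − 0.0785067) = √0.9214933 = 0.960.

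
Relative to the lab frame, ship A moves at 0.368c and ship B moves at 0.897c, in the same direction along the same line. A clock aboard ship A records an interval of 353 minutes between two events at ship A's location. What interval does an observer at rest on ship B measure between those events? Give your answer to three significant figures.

Transform ship A's velocity into ship B's frame: (0.368 − 0.897)/(1 − 0.368·0.897) = −0.529/0.669904, so the relative speed is 0.78967c.
γ for this relative speed: γ = 1/√(1 − 0.623579) = 1.6299.
The clock on ship A records proper time, so ship B measures Δt = γΔτ = 1.6299 × 353 = 575 minutes.

575 minutes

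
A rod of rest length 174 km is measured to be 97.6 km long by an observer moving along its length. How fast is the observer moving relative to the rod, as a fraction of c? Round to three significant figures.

0.828c

Length contraction gives γ = L₀/L = 174/97.6 = 1.7828.
β = √(1 − 1/γ²) = √0.685374 = 0.828.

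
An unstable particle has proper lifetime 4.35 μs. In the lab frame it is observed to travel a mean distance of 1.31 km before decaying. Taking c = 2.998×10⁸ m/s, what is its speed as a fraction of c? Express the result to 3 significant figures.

d = βγcτ ⇒ βγ = d/(cτ) = 1310 m / (1304.13 m) = 1.0045.
β = (βγ)/√(1+(βγ)²) = 1.0045/√2.00902 = 0.709.

0.709c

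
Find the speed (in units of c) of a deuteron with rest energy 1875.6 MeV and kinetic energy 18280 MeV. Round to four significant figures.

K = (γ−1)mc², so γ = 1 + 18280/1875.6 = 10.746.
Then v/c = √(1 − γ⁻²) = √(1 − 0.00865977) = √0.99134023 = 0.9957.

0.9957c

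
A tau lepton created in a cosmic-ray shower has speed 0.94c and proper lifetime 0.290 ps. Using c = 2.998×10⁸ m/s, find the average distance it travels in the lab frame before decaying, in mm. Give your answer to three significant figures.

With β = 0.94, γ = 1/√(1 − 0.94²) = 1/√0.1164 = 2.9311.
Lab-frame lifetime: Δt = γτ = 2.9311 × 0.290 ps = 0.85002 ps.
Distance: d = vΔt = 0.94 × 2.998×10⁸ m/s × 8.5002×10^-13 s = 2.40×10^-4 m = 0.240 mm.

0.240 mm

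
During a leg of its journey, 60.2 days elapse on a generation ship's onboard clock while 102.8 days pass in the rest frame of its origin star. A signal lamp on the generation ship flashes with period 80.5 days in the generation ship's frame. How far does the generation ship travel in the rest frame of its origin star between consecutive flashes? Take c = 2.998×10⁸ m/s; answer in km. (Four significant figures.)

2.886×10^12 km

The time-dilation ratio gives γ = 102.8/60.2 = 1.70764.
β = √(1 − 1/γ²) = 0.8106. Lab-frame period = γτ = 1.70764×80.5 days = 137.47 days. Distance = βc × γτ = 0.8106 × 2.998×10⁸ m/s × 11877408 s = 2.8864×10^15 m = 2.886×10^12 km.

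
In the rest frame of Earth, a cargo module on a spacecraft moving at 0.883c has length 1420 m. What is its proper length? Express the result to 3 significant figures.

3030 m

γ = 1/√(1 − β²) = 1/√(1 − 0.779689) = 1/√0.220311 = 1/0.469373 = 2.1305.
Proper length: L₀ = γ·L = 2.1305 × 1420 = 3030 m.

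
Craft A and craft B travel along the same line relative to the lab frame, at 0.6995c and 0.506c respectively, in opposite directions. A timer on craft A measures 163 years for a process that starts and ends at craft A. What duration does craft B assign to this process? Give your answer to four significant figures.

The velocity of craft A relative to craft B is (0.6995 + 0.506)c / (1 + 0.6995×0.506) = 0.89036c; relative speed 0.89036c.
At |u| = 0.89036c, γ = (1 − 0.792741)^(−1/2) = 2.1966.
Craft A's interval is proper; time dilation gives Δt_B = γΔτ = 2.1966 × 163 years = 358.0 years.

358.0 years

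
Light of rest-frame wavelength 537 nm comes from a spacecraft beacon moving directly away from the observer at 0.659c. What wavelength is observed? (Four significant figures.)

1184 nm

Relativistic Doppler for wavelength: λ_obs = λ_src · √((1+β)/(1−β)).
With β = 0.659: factor = √(1.659/0.341) = 2.2057.
λ_obs = 537 × 2.2057 = 1184 nm.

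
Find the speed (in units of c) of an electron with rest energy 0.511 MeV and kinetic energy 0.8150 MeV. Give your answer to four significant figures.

0.9228c

K = (γ−1)mc², so γ = 1 + 0.8150/0.511 = 2.5949.
Then v/c = √(1 − γ⁻²) = √(1 − 0.148511) = √0.851489 = 0.9228.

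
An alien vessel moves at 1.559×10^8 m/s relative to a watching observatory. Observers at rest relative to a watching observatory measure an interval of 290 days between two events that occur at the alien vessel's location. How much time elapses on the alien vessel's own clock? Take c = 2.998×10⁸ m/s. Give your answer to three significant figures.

β = v/c = (1.559×10^8 m/s)/(2.998×10⁸ m/s) = 0.520013.
β² = 0.2704135, so γ = 1/√0.7295865 = 1.1707.
The alien vessel's clock runs slow as seen from a watching observatory, so Δτ = Δt/γ = 290/1.1707 = 248 days.

248 days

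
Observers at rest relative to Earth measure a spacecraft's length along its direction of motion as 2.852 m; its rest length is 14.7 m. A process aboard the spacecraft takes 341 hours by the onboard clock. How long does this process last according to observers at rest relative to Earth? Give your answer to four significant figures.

Length contraction gives γ = L₀/L = 14.7/2.852 = 5.15428.
Δt = γΔτ = 5.15428 × 341 = 1758 hours.

1758 hours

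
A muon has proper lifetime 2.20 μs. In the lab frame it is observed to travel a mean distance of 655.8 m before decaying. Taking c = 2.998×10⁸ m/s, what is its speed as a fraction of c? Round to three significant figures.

0.705c

d = βγcτ ⇒ βγ = d/(cτ) = 655.8 m / (659.56 m) = 0.9943.
β = (βγ)/√(1+(βγ)²) = 0.9943/√1.988632 = 0.705.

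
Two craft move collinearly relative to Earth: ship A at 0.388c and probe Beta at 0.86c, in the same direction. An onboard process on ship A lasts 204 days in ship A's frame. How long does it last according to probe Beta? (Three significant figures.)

Speed of ship A in probe Beta's frame: u = (v_A − v_B)/(1 − v_A v_B/c²) = (0.388 − 0.86)/(1 − 0.388×0.86) = −0.472/0.66632 = −0.70837; |u| = 0.70837c.
At |u| = 0.70837c, γ = (1 − 0.501788)^(−1/2) = 1.4167.
Ship A's interval is proper; time dilation gives Δt_B = γΔτ = 1.4167 × 204 days = 289 days.

289 days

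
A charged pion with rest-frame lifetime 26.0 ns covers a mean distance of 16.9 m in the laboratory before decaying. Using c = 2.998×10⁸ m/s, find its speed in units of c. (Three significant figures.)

d = βγcτ ⇒ βγ = d/(cτ) = 16.90 m / (7.7948 m) = 2.1681.
β = (βγ)/√(1+(βγ)²) = 2.1681/√5.70066 = 0.908.

0.908c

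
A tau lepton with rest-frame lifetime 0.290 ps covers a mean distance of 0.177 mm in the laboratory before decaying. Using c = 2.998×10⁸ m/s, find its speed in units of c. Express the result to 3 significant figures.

0.898c

d = βγcτ ⇒ βγ = d/(cτ) = 1.770×10^-4 m / (8.6942×10^-5 m) = 2.0358.
β = (βγ)/√(1+(βγ)²) = 2.0358/√5.14448 = 0.898.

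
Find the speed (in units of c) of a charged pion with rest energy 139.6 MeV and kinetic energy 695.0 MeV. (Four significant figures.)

0.9859c

γ = 1 + K/(mc²) = 1 + 695.0/139.6 = 5.9785.
β = √(1 − 1/γ²) = √(1 − 0.0279779) = √0.9720221 = 0.9859.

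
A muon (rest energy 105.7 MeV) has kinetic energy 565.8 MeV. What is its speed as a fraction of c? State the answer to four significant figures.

γ = 1 + K/(mc²) = 1 + 565.8/105.7 = 6.3529.
β = √(1 − 1/γ²) = √(1 − 0.0247774) = √0.9752226 = 0.9875.

0.9875c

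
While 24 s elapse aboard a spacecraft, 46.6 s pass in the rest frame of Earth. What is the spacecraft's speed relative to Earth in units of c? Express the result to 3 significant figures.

0.857c

γ = Δt/Δτ = 46.6/24 = 1.9417.
β = √(1 − 1/γ²) = √(1 − 0.265238) = √0.734762 = 0.857.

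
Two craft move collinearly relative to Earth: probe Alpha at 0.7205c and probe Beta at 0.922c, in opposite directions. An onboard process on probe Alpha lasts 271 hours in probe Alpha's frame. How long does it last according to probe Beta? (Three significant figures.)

Speed of probe Alpha in probe Beta's frame: u = (v_A + v_B)/(1 + v_A v_B/c²) = (0.7205 + 0.922)/(1 + 0.7205×0.922) = 1.6425/1.664301 = 0.9869; |u| = 0.9869c.
At |u| = 0.9869c, γ = (1 − 0.973972)^(−1/2) = 6.1984.
Probe Alpha's interval is proper; time dilation gives Δt_B = γΔτ = 6.1984 × 271 hours = 1680 hours.

1680 hours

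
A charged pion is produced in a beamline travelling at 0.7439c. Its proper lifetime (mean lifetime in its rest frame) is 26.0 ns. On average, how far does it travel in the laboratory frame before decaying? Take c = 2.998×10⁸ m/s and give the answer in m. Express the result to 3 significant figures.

γ = 1/√(1 − β²) = 1/√(1 − 0.55338721) = 1/√0.44661279 = 1/0.668291 = 1.4964.
Lab-frame lifetime: Δt = γτ = 1.4964 × 26.0 ns = 38.906 ns.
Distance: d = vΔt = 0.7439 × 2.998×10⁸ m/s × 3.8906×10^-8 s = 8.68 m.

8.68 m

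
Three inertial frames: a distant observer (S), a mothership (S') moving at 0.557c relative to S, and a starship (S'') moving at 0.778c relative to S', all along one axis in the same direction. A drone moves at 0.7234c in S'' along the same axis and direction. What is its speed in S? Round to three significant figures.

0.989c

First combine the drone and starship (S''→S'): u₁ = (0.7234 + 0.778)/(1 + 0.7234×0.778) = 1.5014/1.5628052 = 0.96071.
Then combine with the mothership (S'→S): u = (0.96071 + 0.557)/(1 + 0.96071×0.557) = 1.51771/1.53511547 = 0.98866.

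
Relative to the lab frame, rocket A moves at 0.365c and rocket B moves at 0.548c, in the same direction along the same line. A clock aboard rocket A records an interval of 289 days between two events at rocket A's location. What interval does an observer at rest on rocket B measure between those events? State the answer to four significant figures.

Speed of rocket A in rocket B's frame: u = (v_A − v_B)/(1 − v_A v_B/c²) = (0.365 − 0.548)/(1 − 0.365×0.548) = −0.183/0.79998 = −0.22876; |u| = 0.22876c.
At |u| = 0.22876c, γ = (1 − 0.0523311)^(−1/2) = 1.0272.
Rocket A's interval is proper; time dilation gives Δt_B = γΔτ = 1.0272 × 289 days = 296.9 days.

296.9 days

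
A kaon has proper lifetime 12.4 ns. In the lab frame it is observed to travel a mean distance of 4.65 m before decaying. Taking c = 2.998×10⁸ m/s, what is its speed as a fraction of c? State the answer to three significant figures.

Let x = d/(cτ) = 4.650 m / (2.998×10⁸ m/s × 1.240×10^-8 s) = 1.2508. Since d = βγcτ, x = βγ = β/√(1−β²).
Solving: β² = x²/(1+x²) = 1.5645/2.5645 = 0.61006, so β = 0.781.

0.781c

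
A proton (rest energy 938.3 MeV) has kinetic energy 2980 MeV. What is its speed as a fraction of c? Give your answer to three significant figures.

γ = 1 + K/(mc²) = 1 + 2980/938.3 = 4.176.
β = √(1 − 1/γ²) = √(1 − 0.0573428) = √0.9426572 = 0.971.

0.971c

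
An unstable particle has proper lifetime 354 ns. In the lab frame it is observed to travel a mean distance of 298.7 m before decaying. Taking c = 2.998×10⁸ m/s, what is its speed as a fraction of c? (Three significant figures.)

Lab distance = (lab lifetime)·v = γτ·βc, so βγ = d/(cτ) = 298.7/(2.998×10⁸ × 3.540×10^-7) = 2.8145.
With βγ = 2.8145: γ² = 1 + (βγ)² = 8.92141, and β = (βγ)/γ = 2.8145/2.98687 = 0.942.

0.942c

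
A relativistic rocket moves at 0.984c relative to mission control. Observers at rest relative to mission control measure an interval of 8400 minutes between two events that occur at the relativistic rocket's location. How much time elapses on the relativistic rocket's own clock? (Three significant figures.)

1500 minutes

γ = 1/√(1 − β²) = 1/√(1 − 0.968256) = 1/√0.031744 = 1/0.178168 = 5.6127.
The relativistic rocket's clock runs slow as seen from mission control, so Δτ = Δt/γ = 8400/5.6127 = 1500 minutes.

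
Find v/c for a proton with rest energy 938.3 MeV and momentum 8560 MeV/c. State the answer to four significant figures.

βγ = pc/(mc²) = 8560/938.3 = 9.1229.
Since γ² = 1 + (βγ)² = 84.2273, γ = √84.2273 = 9.17754, and β = (βγ)/γ = 9.1229/9.17754 = 0.9940.

0.9940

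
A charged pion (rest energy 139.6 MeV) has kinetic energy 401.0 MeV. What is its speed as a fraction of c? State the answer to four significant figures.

0.9661c

K = (γ−1)mc², so γ = 1 + 401.0/139.6 = 3.8725.
Then v/c = √(1 − γ⁻²) = √(1 − 0.0666833) = √0.9333167 = 0.9661.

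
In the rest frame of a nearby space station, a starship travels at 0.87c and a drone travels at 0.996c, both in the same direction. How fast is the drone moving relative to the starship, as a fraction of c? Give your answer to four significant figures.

0.9440c

Transform to the starship's frame: u' = (u − v)/(1 − uv/c²).
u' = (0.996 − 0.87)/(1 − 0.996×0.87) = 0.126/0.13348 = 0.94396.
Speed in the starship's frame: 0.9440c (in the same direction).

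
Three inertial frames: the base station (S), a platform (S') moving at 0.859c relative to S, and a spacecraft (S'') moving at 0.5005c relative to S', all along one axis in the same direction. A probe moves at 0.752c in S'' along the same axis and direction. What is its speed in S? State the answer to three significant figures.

Compose velocities in two stages. Stage 1 (into S'): u₁ = (0.752+0.5005)/(1+0.752×0.5005) = 0.91.
Stage 2 (into S): u = (0.91+0.859)/(1+0.91×0.859) = 0.99288, so the speed is 0.993c.

0.993c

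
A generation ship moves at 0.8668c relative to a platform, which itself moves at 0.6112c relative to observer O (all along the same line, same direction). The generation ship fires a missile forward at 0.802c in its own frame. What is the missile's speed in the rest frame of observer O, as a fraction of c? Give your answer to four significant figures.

0.9962c

Compose velocities in two stages. Stage 1 (into S'): u₁ = (0.802+0.8668)/(1+0.802×0.8668) = 0.98444.
Stage 2 (into S): u = (0.98444+0.6112)/(1+0.98444×0.6112) = 0.99622, so the speed is 0.9962c.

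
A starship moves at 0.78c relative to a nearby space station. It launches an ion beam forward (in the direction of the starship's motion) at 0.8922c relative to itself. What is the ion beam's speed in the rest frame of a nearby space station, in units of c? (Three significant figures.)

Relativistic velocity addition: u = (u' + v)/(1 + u'v/c²), with u' = 0.8922c and v = 0.78c.
Numerator: 0.8922 + 0.78 = 1.6722. Denominator: 1 + (0.8922)(0.78) = 1.695916.
u = 1.6722/1.695916 = 0.98602, so the speed is 0.986c.

0.986c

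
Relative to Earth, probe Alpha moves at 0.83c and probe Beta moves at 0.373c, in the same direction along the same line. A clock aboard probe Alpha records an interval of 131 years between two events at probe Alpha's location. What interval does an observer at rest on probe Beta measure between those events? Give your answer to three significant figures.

Speed of probe Alpha in probe Beta's frame: u = (v_A − v_B)/(1 − v_A v_B/c²) = (0.83 − 0.373)/(1 − 0.83×0.373) = 0.457/0.69041 = 0.66193; |u| = 0.66193c.
γ for this relative speed: γ = 1/√(1 − 0.438151) = 1.3341.
Probe Alpha's interval is proper; time dilation gives Δt_B = γΔτ = 1.3341 × 131 years = 175 years.

175 years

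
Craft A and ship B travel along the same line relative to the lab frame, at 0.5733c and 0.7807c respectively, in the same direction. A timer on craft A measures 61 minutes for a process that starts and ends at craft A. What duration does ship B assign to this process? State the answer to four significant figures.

Speed of craft A in ship B's frame: u = (v_A − v_B)/(1 − v_A v_B/c²) = (0.5733 − 0.7807)/(1 − 0.5733×0.7807) = −0.2074/0.55242469 = −0.37544; |u| = 0.37544c.
γ for this relative speed: γ = 1/√(1 − 0.140955) = 1.0789.
The clock on craft A records proper time, so ship B measures Δt = γΔτ = 1.0789 × 61 = 65.81 minutes.

65.81 minutes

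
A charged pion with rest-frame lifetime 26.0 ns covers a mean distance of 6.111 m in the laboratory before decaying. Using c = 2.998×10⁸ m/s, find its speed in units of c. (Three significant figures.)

Let x = d/(cτ) = 6.111 m / (2.998×10⁸ m/s × 2.600×10^-8 s) = 0.78398. Since d = βγcτ, x = βγ = β/√(1−β²).
Solving: β² = x²/(1+x²) = 0.614625/1.614625 = 0.380661, so β = 0.617.

0.617c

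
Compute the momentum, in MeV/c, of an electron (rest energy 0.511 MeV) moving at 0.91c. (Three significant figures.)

1.12 MeV/c

With β = 0.91, γ = 1/√(1 − 0.91²) = 1/√0.1719 = 2.4119.
Momentum: p = γβ·mc = 2.4119 × 0.91 × 0.511 MeV/c = 1.12 MeV/c.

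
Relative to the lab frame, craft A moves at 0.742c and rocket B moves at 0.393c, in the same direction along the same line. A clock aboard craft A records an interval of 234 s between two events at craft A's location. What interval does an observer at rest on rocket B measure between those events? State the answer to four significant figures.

268.9 s

Transform craft A's velocity into rocket B's frame: (0.742 − 0.393)/(1 − 0.742·0.393) = 0.349/0.708394, so the relative speed is 0.49266c.
At |u| = 0.49266c, γ = (1 − 0.242714)^(−1/2) = 1.1491.
Craft A's interval is proper; time dilation gives Δt_B = γΔτ = 1.1491 × 234 s = 268.9 s.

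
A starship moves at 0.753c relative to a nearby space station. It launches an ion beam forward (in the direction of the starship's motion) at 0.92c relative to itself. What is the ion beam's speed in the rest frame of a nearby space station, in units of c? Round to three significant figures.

Relativistic velocity addition: u = (u' + v)/(1 + u'v/c²), with u' = 0.92c and v = 0.753c.
Numerator: 0.92 + 0.753 = 1.673. Denominator: 1 + (0.92)(0.753) = 1.69276.
u = 1.673/1.69276 = 0.98833, so the speed is 0.988c.

0.988c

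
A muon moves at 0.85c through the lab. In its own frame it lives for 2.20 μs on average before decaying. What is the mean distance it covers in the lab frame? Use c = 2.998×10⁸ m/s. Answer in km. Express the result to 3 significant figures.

With β = 0.85, γ = 1/√(1 − 0.85²) = 1/√0.2775 = 1.8983.
Lab-frame lifetime: Δt = γτ = 1.8983 × 2.20 μs = 4.1763 μs.
Distance: d = vΔt = 0.85 × 2.998×10⁸ m/s × 4.1763×10^-6 s = 1060 m = 1.06 km.

1.06 km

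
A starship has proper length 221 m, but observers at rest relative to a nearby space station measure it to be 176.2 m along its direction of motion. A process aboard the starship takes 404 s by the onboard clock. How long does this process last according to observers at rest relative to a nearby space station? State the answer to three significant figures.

507 s

Length contraction gives γ = L₀/L = 221/176.2 = 1.25426.
Δt = γΔτ = 1.25426 × 404 = 507 s.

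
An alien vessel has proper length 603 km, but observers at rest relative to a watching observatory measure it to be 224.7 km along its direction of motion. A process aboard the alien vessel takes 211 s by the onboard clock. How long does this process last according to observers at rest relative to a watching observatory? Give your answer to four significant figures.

γ = L₀/L = 603/224.7 = 2.68358.
Δt = γΔτ = 2.68358 × 211 = 566.2 s.

566.2 s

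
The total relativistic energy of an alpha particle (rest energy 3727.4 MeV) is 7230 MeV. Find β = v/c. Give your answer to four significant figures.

0.8569

γ = E/(mc²) = 7230/3727.4 = 1.9397.
β = √(1 − 1/γ²) = √(1 − 0.265785) = √0.734215 = 0.8569.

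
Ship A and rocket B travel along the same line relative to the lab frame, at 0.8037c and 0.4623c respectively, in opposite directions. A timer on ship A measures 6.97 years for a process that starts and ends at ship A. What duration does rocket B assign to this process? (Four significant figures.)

The velocity of ship A relative to rocket B is (0.8037 + 0.4623)c / (1 + 0.8037×0.4623) = 0.92304c; relative speed 0.92304c.
γ for this relative speed: γ = 1/√(1 − 0.852003) = 2.5994.
Ship A's interval is proper; time dilation gives Δt_B = γΔτ = 2.5994 × 6.97 years = 18.12 years.

18.12 years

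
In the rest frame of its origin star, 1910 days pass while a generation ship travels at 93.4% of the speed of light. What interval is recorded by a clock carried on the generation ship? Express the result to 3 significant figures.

682 days

With β = 0.934, γ = 1/√(1 − 0.934²) = 1/√0.127644 = 2.799.
The generation ship's clock runs slow as seen from its origin star, so Δτ = Δt/γ = 1910/2.799 = 682 days.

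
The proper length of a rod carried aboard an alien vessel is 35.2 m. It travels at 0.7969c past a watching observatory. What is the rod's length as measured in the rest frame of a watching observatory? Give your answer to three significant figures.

21.3 m

Lorentz factor: γ = (1 − 0.63504961)^(−1/2) = 1.6553.
Length contraction: L = L₀/γ = 35.2/1.6553 = 21.3 m.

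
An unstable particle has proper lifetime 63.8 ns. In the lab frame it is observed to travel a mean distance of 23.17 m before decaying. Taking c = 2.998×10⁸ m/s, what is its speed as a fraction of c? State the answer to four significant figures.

0.7712c

Lab distance = (lab lifetime)·v = γτ·βc, so βγ = d/(cτ) = 23.17/(2.998×10⁸ × 6.380×10^-8) = 1.2114.
With βγ = 1.2114: γ² = 1 + (βγ)² = 2.46749, and β = (βγ)/γ = 1.2114/1.57082 = 0.7712.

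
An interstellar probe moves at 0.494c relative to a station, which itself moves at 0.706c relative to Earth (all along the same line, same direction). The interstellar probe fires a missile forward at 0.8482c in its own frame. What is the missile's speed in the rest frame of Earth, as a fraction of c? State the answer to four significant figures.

Apply u = (u'+v)/(1+u'v) twice. Missile in the station frame: (0.8482+0.494)/(1+0.8482·0.494) = 1.3422/1.4190108 = 0.94587c.
That velocity, transformed to the rest frame of Earth: (0.94587+0.706)/(1+0.94587·0.706) = 1.65187/1.66778422 = 0.99046c.

0.9905c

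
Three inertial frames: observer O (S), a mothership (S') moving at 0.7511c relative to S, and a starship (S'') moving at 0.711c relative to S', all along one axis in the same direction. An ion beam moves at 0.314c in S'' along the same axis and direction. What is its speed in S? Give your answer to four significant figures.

First combine the ion beam and starship (S''→S'): u₁ = (0.314 + 0.711)/(1 + 0.314×0.711) = 1.025/1.223254 = 0.83793.
Then combine with the mothership (S'→S): u = (0.83793 + 0.7511)/(1 + 0.83793×0.7511) = 1.58903/1.629369223 = 0.97524.

0.9752c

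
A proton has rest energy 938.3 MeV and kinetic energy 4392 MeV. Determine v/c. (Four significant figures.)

0.9844

K = (γ−1)mc², so γ = 1 + 4392/938.3 = 5.6808.
Then v/c = √(1 − γ⁻²) = √(1 − 0.0309871) = √0.9690129 = 0.9844.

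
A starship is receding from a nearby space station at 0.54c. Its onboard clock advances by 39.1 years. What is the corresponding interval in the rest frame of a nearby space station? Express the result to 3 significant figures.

β² = 0.2916, so γ = 1/√0.7084 = 1.1881.
The onboard clock measures proper time, so the interval in the rest frame of a nearby space station is dilated: Δt = γ·Δτ = 1.1881 × 39.1 years = 46.5 years.

46.5 years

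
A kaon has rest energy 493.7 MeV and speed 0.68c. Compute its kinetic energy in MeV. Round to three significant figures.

γ = 1/√(1 − β²) = 1/√(1 − 0.4624) = 1/√0.5376 = 1/0.733212 = 1.36386.
Kinetic energy: K = (γ − 1)mc² = (1.36386 − 1) × 493.7 MeV = 0.36386 × 493.7 = 180 MeV.

180 MeV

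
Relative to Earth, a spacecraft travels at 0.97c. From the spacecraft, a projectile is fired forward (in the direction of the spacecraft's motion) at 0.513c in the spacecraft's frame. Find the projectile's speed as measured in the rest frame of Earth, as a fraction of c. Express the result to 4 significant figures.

In units of c, u = (u' + v)/(1 + u'v) with u' = 0.513 and v = 0.97.
Numerator: 0.513 + 0.97 = 1.483. Denominator: 1 + (0.513)(0.97) = 1.49761.
u = 1.483/1.49761 = 0.99024, so the speed is 0.9902c.

0.9902c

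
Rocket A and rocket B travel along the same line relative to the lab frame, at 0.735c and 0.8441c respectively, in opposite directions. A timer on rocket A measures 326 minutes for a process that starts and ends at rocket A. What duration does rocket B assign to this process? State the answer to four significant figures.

The velocity of rocket A relative to rocket B is (0.735 + 0.8441)c / (1 + 0.735×0.8441) = 0.9745c; relative speed 0.9745c.
At |u| = 0.9745c, γ = (1 − 0.94965)^(−1/2) = 4.4566.
Rocket A's interval is proper; time dilation gives Δt_B = γΔτ = 4.4566 × 326 minutes = 1453 minutes.

1453 minutes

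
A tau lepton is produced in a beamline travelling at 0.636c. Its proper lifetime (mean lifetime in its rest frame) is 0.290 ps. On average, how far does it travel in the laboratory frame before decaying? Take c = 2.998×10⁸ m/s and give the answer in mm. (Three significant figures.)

β² = 0.404496, so γ = 1/√0.595504 = 1.2959.
Lab-frame lifetime: Δt = γτ = 1.2959 × 0.290 ps = 0.37581 ps.
Distance: d = vΔt = 0.636 × 2.998×10⁸ m/s × 3.7581×10^-13 s = 7.17×10^-5 m = 0.0717 mm.

0.0717 mm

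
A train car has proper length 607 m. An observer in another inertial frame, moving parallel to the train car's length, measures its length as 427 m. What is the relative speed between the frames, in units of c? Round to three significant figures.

0.711c

Length contraction gives γ = L₀/L = 607/427 = 1.4215.
β = √(1 − 1/γ²) = √0.505113 = 0.711.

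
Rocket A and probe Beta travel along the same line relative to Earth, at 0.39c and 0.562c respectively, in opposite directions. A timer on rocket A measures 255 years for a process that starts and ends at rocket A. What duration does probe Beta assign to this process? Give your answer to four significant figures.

Transform rocket A's velocity into probe Beta's frame: (0.39 + 0.562)/(1 + 0.39·0.562) = 0.952/1.21918, so the relative speed is 0.78085c.
γ for this relative speed: γ = 1/√(1 − 0.609727) = 1.6007.
The clock on rocket A records proper time, so probe Beta measures Δt = γΔτ = 1.6007 × 255 = 408.2 years.

408.2 years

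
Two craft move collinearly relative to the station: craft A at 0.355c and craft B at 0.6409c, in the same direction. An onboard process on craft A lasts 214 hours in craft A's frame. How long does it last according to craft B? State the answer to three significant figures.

230 hours

Transform craft A's velocity into craft B's frame: (0.355 − 0.6409)/(1 − 0.355·0.6409) = −0.2859/0.7724805, so the relative speed is 0.37011c.
At |u| = 0.37011c, γ = (1 − 0.136981)^(−1/2) = 1.0764.
Craft A's interval is proper; time dilation gives Δt_B = γΔτ = 1.0764 × 214 hours = 230 hours.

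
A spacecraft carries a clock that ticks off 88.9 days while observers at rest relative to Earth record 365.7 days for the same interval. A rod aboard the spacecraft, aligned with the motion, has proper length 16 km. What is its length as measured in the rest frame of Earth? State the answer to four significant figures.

The time-dilation ratio gives γ = 365.7/88.9 = 4.11361.
L = L₀/γ = 16/4.11361 = 3.890 km.

3.890 km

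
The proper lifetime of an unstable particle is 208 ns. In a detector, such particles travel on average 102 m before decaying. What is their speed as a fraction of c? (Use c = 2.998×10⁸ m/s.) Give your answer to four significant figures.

d = βγcτ ⇒ βγ = d/(cτ) = 102.0 m / (62.3584 m) = 1.6357.
β = (βγ)/√(1+(βγ)²) = 1.6357/√3.67551 = 0.8532.

0.8532c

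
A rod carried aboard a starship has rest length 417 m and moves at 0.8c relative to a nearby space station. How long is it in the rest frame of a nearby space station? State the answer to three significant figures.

β² = 0.64, so γ = 1/√0.36 = 1.6667.
Length contraction: L = L₀/γ = 417/1.6667 = 250 m.

250 m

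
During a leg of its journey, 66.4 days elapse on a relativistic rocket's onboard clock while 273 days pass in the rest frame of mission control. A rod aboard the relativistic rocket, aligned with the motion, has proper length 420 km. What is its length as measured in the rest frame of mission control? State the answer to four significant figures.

102.2 km

From Δt = γΔτ: γ = 273/66.4 = 4.11145.
L = L₀/γ = 420/4.11145 = 102.2 km.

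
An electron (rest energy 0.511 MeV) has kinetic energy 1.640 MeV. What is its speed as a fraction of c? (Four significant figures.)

0.9714c

γ = 1 + K/(mc²) = 1 + 1.640/0.511 = 4.2094.
β = √(1 − 1/γ²) = √(1 − 0.0564364) = √0.9435636 = 0.9714.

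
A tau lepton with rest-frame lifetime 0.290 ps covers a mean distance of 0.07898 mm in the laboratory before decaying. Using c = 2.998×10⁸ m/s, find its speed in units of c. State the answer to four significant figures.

0.6724c

Lab distance = (lab lifetime)·v = γτ·βc, so βγ = d/(cτ) = 7.898×10^-5/(2.998×10⁸ × 2.900×10^-13) = 0.90842.
With βγ = 0.90842: γ² = 1 + (βγ)² = 1.825227, and β = (βγ)/γ = 0.90842/1.35101 = 0.6724.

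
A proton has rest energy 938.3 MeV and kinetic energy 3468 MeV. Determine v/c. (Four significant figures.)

K = (γ−1)mc², so γ = 1 + 3468/938.3 = 4.696.
Then v/c = √(1 − γ⁻²) = √(1 − 0.0453465) = √0.9546535 = 0.9771.

0.9771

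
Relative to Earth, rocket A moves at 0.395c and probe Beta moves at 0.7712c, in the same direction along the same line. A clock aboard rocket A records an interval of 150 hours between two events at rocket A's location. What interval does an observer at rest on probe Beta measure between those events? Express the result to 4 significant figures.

Transform rocket A's velocity into probe Beta's frame: (0.395 − 0.7712)/(1 − 0.395·0.7712) = −0.3762/0.695376, so the relative speed is 0.541c.
γ for this relative speed: γ = 1/√(1 − 0.292681) = 1.189.
The clock on rocket A records proper time, so probe Beta measures Δt = γΔτ = 1.189 × 150 = 178.4 hours.

178.4 hours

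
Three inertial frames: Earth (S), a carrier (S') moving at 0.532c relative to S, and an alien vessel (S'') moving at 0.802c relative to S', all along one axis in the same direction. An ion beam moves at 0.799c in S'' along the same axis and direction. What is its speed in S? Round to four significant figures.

Apply u = (u'+v)/(1+u'v) twice. Ion beam in the carrier frame: (0.799+0.802)/(1+0.799·0.802) = 1.601/1.640798 = 0.97574c.
That velocity, transformed to the rest frame of Earth: (0.97574+0.532)/(1+0.97574·0.532) = 1.50774/1.51909368 = 0.99253c.

0.9925c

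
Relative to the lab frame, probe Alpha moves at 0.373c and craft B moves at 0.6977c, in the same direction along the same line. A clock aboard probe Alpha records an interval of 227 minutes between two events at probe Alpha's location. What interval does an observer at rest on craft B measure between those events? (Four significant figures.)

252.6 minutes

Speed of probe Alpha in craft B's frame: u = (v_A − v_B)/(1 − v_A v_B/c²) = (0.373 − 0.6977)/(1 − 0.373×0.6977) = −0.3247/0.7397579 = −0.43893; |u| = 0.43893c.
At |u| = 0.43893c, γ = (1 − 0.19266)^(−1/2) = 1.1129.
Probe Alpha's interval is proper; time dilation gives Δt_B = γΔτ = 1.1129 × 227 minutes = 252.6 minutes.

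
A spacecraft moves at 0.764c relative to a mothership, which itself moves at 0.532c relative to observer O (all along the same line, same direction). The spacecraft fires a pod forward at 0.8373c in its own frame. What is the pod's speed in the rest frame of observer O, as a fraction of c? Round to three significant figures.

0.993c

First combine the pod and spacecraft (S''→S'): u₁ = (0.8373 + 0.764)/(1 + 0.8373×0.764) = 1.6013/1.6396972 = 0.97658.
Then combine with the mothership (S'→S): u = (0.97658 + 0.532)/(1 + 0.97658×0.532) = 1.50858/1.51954056 = 0.99279.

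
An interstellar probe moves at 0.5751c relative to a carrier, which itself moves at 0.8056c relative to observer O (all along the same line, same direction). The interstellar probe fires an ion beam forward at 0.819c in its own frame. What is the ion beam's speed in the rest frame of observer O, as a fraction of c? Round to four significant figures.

0.9942c

First combine the ion beam and interstellar probe (S''→S'): u₁ = (0.819 + 0.5751)/(1 + 0.819×0.5751) = 1.3941/1.4710069 = 0.94772.
Then combine with the carrier (S'→S): u = (0.94772 + 0.8056)/(1 + 0.94772×0.8056) = 1.75332/1.763483232 = 0.99424.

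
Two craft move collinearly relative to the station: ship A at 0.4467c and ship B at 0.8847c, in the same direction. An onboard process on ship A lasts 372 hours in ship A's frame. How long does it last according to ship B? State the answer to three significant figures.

Speed of ship A in ship B's frame: u = (v_A − v_B)/(1 − v_A v_B/c²) = (0.4467 − 0.8847)/(1 − 0.4467×0.8847) = −0.438/0.60480451 = −0.7242; |u| = 0.7242c.
γ for this relative speed: γ = 1/√(1 − 0.524466) = 1.4501.
The clock on ship A records proper time, so ship B measures Δt = γΔτ = 1.4501 × 372 = 539 hours.

539 hours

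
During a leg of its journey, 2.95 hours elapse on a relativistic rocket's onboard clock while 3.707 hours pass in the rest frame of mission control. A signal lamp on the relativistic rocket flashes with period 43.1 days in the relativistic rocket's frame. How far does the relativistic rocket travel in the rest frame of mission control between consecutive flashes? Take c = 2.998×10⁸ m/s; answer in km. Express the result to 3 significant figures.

8.50×10^11 km

From Δt = γΔτ: γ = 3.707/2.95 = 1.25661.
β = √(1 − 1/γ²) = 0.60557. Lab-frame period = γτ = 1.25661×43.1 days = 54.16 days. Distance = βc × γτ = 0.60557 × 2.998×10⁸ m/s × 4679424 s = 8.4955×10^14 m = 8.50×10^11 km.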